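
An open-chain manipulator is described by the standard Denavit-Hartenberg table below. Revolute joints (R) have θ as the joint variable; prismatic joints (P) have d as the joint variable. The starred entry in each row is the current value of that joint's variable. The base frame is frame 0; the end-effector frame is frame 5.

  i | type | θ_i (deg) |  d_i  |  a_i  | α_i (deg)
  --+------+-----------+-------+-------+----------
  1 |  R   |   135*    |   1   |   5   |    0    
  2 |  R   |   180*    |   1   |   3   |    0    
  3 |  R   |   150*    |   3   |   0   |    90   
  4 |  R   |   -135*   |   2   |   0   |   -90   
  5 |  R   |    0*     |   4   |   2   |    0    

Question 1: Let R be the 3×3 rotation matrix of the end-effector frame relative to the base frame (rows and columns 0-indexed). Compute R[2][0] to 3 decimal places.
End-effector x-axis (col 0 of R) = (0.1830,-0.6830,-0.7071)
R[2][0] = -0.7071

-0.707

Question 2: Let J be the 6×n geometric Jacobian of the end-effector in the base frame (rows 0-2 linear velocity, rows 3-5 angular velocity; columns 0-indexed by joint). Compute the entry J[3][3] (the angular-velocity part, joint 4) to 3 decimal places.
axis z_3 = (0.9659,0.2588,0.0000); lever o_n−o_3 = (1.5658,1.8837,-4.2426)
cross product → J_v[:, 3] = (-1.0981,4.0981,1.4142)
J_ω[:, 3] = z_3
entry J[3][3] = 0.9659

0.966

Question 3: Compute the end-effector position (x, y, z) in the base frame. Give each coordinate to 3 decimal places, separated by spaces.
0.152 3.298 0.757

after link 1: o_1 = (-3.5355, 3.5355, 1.0000)
after link 2: o_2 = (-1.4142, 1.4142, 2.0000)
after link 3: o_3 = (-1.4142, 1.4142, 5.0000)
after link 4: o_4 = (0.5176, 1.9319, 5.0000)
after link 5: o_5 = (0.1516, 3.2979, 0.7574)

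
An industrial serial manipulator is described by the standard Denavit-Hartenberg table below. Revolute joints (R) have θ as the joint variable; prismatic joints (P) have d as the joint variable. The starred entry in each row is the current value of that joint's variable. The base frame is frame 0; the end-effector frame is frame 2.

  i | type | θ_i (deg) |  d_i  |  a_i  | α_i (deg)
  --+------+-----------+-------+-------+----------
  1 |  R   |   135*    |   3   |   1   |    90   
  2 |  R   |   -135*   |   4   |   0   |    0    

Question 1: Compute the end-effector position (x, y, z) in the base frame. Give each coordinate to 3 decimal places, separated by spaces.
2.121 3.536 3.000

after link 1: o_1 = (-0.7071, 0.7071, 3.0000)
after link 2: o_2 = (2.1213, 3.5355, 3.0000)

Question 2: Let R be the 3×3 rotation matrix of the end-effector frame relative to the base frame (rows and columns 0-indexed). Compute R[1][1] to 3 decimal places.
End-effector y-axis (col 1 of R) = (-0.5000,0.5000,-0.7071)
R[1][1] = 0.5000

0.500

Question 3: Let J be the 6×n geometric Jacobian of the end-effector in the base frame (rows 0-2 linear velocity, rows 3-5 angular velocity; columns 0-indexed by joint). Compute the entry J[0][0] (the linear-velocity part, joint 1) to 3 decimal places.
-3.536

axis z_0 = ẑ; lever o_n−o_0 = (2.1213,3.5355,3.0000)
cross product → J_v[:, 0] = (-3.5355,2.1213,0.0000)
J_ω[:, 0] = z_0
entry J[0][0] = -3.5355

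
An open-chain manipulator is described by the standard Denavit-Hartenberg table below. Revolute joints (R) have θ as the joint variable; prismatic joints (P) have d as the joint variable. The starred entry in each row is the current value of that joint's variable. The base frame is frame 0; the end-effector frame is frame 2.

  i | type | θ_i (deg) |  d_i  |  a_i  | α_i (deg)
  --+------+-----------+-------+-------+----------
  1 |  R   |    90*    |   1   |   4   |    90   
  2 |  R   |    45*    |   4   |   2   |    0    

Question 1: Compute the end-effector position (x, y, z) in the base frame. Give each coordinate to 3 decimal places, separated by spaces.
after link 1: o_1 = (0.0000, 4.0000, 1.0000)
after link 2: o_2 = (4.0000, 5.4142, 2.4142)

4.000 5.414 2.414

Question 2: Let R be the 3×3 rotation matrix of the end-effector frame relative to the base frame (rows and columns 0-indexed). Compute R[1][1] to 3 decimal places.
End-effector y-axis (col 1 of R) = (-0.0000,-0.7071,0.7071)
R[1][1] = -0.7071

-0.707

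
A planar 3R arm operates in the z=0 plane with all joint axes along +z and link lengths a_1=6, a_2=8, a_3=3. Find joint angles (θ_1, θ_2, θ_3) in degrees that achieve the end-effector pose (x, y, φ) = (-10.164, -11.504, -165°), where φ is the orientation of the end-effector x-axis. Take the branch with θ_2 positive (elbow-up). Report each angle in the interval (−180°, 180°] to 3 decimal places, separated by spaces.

-150.000 45.003 -60.004

wrist centre = target − a_3·(cos φ, sin φ) = (-7.2662, -10.7275)
cos θ_2 = (167.8782−6²−8²)/(2·6·8) = 0.7071; θ_2 = 45.0034° (elbow-up)
β = atan2(-10.7275,-7.2662) = -124.1115°; ψ = atan2(5.6572,11.6565) = 25.8884°
θ_1 = β − ψ = -149.9999°
θ_3 = φ − θ_1 − θ_2 = -60.0035° (wrapped to (-180°,180°])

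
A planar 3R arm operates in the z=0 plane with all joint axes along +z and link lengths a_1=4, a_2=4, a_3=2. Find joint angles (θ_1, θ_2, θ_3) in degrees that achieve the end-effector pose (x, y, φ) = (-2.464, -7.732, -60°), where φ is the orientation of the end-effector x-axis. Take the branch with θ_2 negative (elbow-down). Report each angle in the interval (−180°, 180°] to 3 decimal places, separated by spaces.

-89.998 -60.003 90.001

wrist centre = target − a_3·(cos φ, sin φ) = (-3.4640, -5.9999)
cos θ_2 = (47.9987−4²−4²)/(2·4·4) = 0.5000; θ_2 = -60.0027° (elbow-down)
β = atan2(-5.9999,-3.4640) = -119.9995°; ψ = atan2(-3.4642,5.9998) = -30.0014°
θ_1 = β − ψ = -89.9981°
θ_3 = φ − θ_1 − θ_2 = 90.0008° (wrapped to (-180°,180°])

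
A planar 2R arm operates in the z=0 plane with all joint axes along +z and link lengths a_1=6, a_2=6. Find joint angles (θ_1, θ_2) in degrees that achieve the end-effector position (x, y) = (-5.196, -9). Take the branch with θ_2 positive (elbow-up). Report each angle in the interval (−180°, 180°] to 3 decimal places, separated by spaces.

cos θ_2 = (107.9984−6²−6²)/(2·6·6) = 0.5000; θ_2 = 60.0015° (elbow-up)
β = atan2(-9.0000,-5.1960) = -119.9993°; ψ = atan2(5.1962,8.9999) = 30.0007°
θ_1 = β − ψ = -150.0000°

-150.000 60.001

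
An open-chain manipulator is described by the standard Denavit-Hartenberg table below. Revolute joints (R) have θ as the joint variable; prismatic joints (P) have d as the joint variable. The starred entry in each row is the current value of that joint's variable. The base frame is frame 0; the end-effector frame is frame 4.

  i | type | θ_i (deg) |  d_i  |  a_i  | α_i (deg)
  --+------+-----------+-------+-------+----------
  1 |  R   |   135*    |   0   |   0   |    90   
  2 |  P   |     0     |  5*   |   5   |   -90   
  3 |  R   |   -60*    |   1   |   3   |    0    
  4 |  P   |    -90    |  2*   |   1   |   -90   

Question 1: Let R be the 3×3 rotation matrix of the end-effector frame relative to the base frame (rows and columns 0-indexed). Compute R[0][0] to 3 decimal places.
0.966

End-effector x-axis (col 0 of R) = (0.9659,-0.2588,0.0000)
R[0][0] = 0.9659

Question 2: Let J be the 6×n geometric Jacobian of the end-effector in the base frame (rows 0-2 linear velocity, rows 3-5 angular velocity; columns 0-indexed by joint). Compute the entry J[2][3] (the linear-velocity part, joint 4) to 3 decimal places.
1.000

prismatic axis z_3 = (0.0000,0.0000,1.0000)
J_v[:, 3] = z_3; J_ω[:, 3] = (0,0,0)
entry J[2][3] = 1.0000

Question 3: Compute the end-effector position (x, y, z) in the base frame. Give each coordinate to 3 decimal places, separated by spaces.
after link 1: o_1 = (0.0000, 0.0000, 0.0000)
after link 2: o_2 = (0.0000, 7.0711, 0.0000)
after link 3: o_3 = (0.7765, 9.9688, 1.0000)
after link 4: o_4 = (1.7424, 9.7100, 3.0000)

1.742 9.710 3.000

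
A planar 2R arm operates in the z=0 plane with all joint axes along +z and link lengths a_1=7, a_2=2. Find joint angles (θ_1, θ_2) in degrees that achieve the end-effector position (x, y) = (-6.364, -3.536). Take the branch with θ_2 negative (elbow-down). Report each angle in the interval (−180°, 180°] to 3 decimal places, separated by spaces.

cos θ_2 = (53.0038−7²−2²)/(2·7·2) = 0.0001; θ_2 = -89.9922° (elbow-down)
β = atan2(-3.5360,-6.3640) = -150.9423°; ψ = atan2(-2.0000,7.0003) = -15.9448°
θ_1 = β − ψ = -134.9975°

-134.998 -89.992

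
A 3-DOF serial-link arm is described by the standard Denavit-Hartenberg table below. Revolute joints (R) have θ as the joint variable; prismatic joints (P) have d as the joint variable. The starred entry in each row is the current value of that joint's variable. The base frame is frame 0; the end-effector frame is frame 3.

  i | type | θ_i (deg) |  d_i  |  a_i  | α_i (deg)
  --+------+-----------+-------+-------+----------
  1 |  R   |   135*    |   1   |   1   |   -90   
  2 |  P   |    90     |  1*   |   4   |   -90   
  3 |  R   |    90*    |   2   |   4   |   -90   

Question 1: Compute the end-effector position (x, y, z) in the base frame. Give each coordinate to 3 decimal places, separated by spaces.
2.828 1.414 -3.000

after link 1: o_1 = (-0.7071, 0.7071, 1.0000)
after link 2: o_2 = (-1.4142, 0.0000, -3.0000)
after link 3: o_3 = (2.8284, 1.4142, -3.0000)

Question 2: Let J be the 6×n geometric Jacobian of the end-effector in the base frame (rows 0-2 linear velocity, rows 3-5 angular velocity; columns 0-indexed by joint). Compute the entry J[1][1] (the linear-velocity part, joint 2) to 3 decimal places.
-0.707

prismatic axis z_1 = (-0.7071,-0.7071,0.0000)
J_v[:, 1] = z_1; J_ω[:, 1] = (0,0,0)
entry J[1][1] = -0.7071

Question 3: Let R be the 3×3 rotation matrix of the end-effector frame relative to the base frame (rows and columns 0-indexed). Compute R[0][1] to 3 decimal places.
End-effector y-axis (col 1 of R) = (-0.7071,0.7071,0.0000)
R[0][1] = -0.7071

-0.707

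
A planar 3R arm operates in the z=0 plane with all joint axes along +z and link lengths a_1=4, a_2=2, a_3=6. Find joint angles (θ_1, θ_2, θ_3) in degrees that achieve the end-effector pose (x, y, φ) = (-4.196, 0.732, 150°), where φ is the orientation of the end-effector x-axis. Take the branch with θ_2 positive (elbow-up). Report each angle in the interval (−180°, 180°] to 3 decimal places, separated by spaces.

wrist centre = target − a_3·(cos φ, sin φ) = (1.0002, -2.2680)
cos θ_2 = (6.1441−4²−2²)/(2·4·2) = -0.8660; θ_2 = 149.9962° (elbow-up)
β = atan2(-2.2680,1.0002) = -66.2033°; ψ = atan2(1.0001,2.2680) = 23.7958°
θ_1 = β − ψ = -89.9991°
θ_3 = φ − θ_1 − θ_2 = 90.0029° (wrapped to (-180°,180°])

-89.999 149.996 90.003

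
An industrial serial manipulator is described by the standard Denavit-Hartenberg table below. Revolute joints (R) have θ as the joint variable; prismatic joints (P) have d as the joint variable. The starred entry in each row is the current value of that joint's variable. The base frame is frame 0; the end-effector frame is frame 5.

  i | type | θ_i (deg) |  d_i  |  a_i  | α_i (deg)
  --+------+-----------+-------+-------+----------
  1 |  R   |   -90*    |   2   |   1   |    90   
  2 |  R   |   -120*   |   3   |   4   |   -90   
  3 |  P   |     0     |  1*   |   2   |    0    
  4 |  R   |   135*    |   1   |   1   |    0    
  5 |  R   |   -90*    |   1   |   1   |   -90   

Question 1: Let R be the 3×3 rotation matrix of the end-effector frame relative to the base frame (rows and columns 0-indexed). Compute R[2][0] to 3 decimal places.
-0.612

End-effector x-axis (col 0 of R) = (0.7071,0.3536,-0.6124)
R[2][0] = -0.6124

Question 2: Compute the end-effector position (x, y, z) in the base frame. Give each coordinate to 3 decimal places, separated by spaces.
after link 1: o_1 = (0.0000, -1.0000, 2.0000)
after link 2: o_2 = (-3.0000, 1.0000, -1.4641)
after link 3: o_3 = (-3.0000, 1.1340, -3.6962)
after link 4: o_4 = (-2.2929, -0.0856, -3.5838)
after link 5: o_5 = (-1.5858, -0.5981, -4.6962)

-1.586 -0.598 -4.696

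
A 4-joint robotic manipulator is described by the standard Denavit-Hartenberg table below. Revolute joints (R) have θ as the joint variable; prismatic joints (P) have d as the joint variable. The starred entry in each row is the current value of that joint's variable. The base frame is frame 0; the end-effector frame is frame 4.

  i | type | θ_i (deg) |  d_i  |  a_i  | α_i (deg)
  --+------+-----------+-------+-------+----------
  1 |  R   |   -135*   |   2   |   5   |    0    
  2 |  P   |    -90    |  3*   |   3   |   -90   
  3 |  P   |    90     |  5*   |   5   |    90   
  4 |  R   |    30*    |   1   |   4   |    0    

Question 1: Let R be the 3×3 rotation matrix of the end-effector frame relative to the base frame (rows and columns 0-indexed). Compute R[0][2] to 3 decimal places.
End-effector z-axis (col 2 of R) = (-0.7071,0.7071,0.0000)
R[0][2] = -0.7071

-0.707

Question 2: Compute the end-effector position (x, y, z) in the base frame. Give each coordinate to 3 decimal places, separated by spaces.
-11.314 -5.657 -3.464

after link 1: o_1 = (-3.5355, -3.5355, 2.0000)
after link 2: o_2 = (-5.6569, -1.4142, 5.0000)
after link 3: o_3 = (-9.1924, -4.9497, 0.0000)
after link 4: o_4 = (-11.3137, -5.6569, -3.4641)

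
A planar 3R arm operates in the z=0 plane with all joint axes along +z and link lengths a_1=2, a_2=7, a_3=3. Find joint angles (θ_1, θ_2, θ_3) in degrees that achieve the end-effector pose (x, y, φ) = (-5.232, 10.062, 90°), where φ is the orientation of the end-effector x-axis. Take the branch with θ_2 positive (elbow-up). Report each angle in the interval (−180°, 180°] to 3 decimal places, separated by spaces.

103.057 30.012 -43.069

wrist centre = target − a_3·(cos φ, sin φ) = (-5.2320, 7.0620)
cos θ_2 = (77.2457−2²−7²)/(2·2·7) = 0.8659; θ_2 = 30.0125° (elbow-up)
β = atan2(7.0620,-5.2320) = 126.5335°; ψ = atan2(3.5013,8.0614) = 23.4768°
θ_1 = β − ψ = 103.0567°
θ_3 = φ − θ_1 − θ_2 = -43.0692° (wrapped to (-180°,180°])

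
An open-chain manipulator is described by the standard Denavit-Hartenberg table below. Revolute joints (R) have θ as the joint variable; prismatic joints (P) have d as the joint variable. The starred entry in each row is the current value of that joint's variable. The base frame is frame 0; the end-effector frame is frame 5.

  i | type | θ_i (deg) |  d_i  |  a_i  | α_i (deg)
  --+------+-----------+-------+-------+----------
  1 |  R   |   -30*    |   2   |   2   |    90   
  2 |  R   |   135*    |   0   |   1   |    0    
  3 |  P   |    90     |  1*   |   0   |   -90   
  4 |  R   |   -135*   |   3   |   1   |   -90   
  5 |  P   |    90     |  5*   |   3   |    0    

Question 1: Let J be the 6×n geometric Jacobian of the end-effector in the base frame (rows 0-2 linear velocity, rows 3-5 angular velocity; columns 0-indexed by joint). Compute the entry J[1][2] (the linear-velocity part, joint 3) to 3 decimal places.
-0.866

prismatic axis z_2 = (-0.5000,-0.8660,0.0000)
J_v[:, 2] = z_2; J_ω[:, 2] = (0,0,0)
entry J[1][2] = -0.8660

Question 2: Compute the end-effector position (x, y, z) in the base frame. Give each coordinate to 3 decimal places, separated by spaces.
after link 1: o_1 = (1.7321, -1.0000, 2.0000)
after link 2: o_2 = (1.1197, -0.6464, 2.7071)
after link 3: o_3 = (0.6197, -1.5125, 2.7071)
after link 4: o_4 = (2.5363, -3.4355, 1.0858)
after link 5: o_5 = (-3.2337, -4.1867, 0.7071)

-3.234 -4.187 0.707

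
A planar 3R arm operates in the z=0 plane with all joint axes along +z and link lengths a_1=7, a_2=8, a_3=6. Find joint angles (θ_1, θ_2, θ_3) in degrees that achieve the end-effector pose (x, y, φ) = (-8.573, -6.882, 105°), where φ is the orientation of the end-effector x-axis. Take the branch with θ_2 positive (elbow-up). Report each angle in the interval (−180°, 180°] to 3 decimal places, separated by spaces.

wrist centre = target − a_3·(cos φ, sin φ) = (-7.0201, -12.6776)
cos θ_2 = (210.0020−7²−8²)/(2·7·8) = 0.8661; θ_2 = 29.9927° (elbow-up)
β = atan2(-12.6776,-7.0201) = -118.9751°; ψ = atan2(3.9991,13.9287) = 16.0195°
θ_1 = β − ψ = -134.9946°
θ_3 = φ − θ_1 − θ_2 = -149.9981° (wrapped to (-180°,180°])

-134.995 29.993 -149.998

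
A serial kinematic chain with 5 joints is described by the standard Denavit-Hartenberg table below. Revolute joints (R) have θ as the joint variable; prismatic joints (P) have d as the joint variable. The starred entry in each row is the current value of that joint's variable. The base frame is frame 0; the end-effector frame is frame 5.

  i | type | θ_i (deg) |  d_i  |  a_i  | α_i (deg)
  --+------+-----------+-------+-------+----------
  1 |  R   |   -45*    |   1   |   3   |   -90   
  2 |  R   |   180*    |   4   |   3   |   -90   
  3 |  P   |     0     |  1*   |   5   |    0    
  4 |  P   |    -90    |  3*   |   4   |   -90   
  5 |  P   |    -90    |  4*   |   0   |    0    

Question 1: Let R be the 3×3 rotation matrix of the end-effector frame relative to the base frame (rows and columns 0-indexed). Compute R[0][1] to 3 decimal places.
End-effector y-axis (col 1 of R) = (0.7071,0.7071,-0.0000)
R[0][1] = 0.7071

0.707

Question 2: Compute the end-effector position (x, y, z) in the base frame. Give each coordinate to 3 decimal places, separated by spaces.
after link 1: o_1 = (2.1213, -2.1213, 1.0000)
after link 2: o_2 = (2.8284, 2.8284, 1.0000)
after link 3: o_3 = (-0.7071, 6.3640, 2.0000)
after link 4: o_4 = (2.1213, 9.1924, 5.0000)
after link 5: o_5 = (-0.7071, 12.0208, 5.0000)

-0.707 12.021 5.000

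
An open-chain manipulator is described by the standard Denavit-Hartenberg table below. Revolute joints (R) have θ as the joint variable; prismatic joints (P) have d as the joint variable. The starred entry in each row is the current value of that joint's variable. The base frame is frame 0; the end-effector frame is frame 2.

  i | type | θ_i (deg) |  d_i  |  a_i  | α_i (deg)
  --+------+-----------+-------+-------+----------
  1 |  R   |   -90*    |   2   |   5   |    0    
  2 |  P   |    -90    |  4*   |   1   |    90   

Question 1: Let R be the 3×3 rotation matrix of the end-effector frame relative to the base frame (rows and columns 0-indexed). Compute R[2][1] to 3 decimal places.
1.000

End-effector y-axis (col 1 of R) = (0.0000,-0.0000,1.0000)
R[2][1] = 1.0000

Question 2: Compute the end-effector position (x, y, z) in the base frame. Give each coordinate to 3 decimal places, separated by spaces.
-1.000 -5.000 6.000

after link 1: o_1 = (0.0000, -5.0000, 2.0000)
after link 2: o_2 = (-1.0000, -5.0000, 6.0000)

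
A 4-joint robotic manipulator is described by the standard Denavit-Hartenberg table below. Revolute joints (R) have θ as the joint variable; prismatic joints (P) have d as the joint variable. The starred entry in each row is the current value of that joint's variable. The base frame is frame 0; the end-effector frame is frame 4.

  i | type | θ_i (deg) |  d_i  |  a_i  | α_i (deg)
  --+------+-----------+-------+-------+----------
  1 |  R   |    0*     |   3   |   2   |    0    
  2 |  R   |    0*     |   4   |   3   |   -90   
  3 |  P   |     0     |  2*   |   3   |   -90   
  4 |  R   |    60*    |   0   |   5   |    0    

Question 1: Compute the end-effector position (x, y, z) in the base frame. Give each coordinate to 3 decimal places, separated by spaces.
10.500 -2.330 7.000

after link 1: o_1 = (2.0000, 0.0000, 3.0000)
after link 2: o_2 = (5.0000, 0.0000, 7.0000)
after link 3: o_3 = (8.0000, 2.0000, 7.0000)
after link 4: o_4 = (10.5000, -2.3301, 7.0000)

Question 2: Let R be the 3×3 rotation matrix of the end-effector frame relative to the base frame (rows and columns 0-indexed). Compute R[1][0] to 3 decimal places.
End-effector x-axis (col 0 of R) = (0.5000,-0.8660,-0.0000)
R[1][0] = -0.8660

-0.866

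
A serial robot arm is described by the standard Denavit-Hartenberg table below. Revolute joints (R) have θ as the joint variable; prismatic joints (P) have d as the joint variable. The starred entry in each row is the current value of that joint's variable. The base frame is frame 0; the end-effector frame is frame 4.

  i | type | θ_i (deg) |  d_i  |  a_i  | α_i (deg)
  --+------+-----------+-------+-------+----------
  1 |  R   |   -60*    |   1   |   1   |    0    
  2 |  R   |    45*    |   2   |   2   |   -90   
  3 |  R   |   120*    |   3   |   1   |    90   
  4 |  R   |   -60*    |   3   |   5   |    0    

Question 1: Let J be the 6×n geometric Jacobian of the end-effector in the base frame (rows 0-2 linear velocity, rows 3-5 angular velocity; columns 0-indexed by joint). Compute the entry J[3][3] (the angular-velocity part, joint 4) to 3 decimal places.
0.837

axis z_3 = (0.8365,-0.2241,-0.5000); lever o_n−o_3 = (0.1814,-4.5315,-3.6651)
cross product → J_v[:, 3] = (-1.4442,2.9752,-3.7500)
J_ω[:, 3] = z_3
entry J[3][3] = 0.8365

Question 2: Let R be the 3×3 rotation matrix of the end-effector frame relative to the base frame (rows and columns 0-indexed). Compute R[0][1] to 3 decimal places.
-0.289

End-effector y-axis (col 1 of R) = (-0.2888,0.5950,-0.7500)
R[0][1] = -0.2888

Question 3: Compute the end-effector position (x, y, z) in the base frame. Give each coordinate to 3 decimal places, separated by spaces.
after link 1: o_1 = (0.5000, -0.8660, 1.0000)
after link 2: o_2 = (2.4319, -1.3837, 3.0000)
after link 3: o_3 = (2.7253, 1.6435, 2.1340)
after link 4: o_4 = (2.9068, -2.8880, -1.5311)

2.907 -2.888 -1.531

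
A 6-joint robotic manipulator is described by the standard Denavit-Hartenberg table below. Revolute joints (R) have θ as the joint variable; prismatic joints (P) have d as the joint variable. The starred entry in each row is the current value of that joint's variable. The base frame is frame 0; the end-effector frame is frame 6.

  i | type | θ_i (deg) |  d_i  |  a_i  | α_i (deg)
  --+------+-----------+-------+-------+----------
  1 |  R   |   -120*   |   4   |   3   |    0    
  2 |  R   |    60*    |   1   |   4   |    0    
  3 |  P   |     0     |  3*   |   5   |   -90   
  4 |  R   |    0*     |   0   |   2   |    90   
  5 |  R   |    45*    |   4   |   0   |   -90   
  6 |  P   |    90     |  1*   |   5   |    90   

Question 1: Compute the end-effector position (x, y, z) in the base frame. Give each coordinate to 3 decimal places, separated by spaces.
after link 1: o_1 = (-1.5000, -2.5981, 4.0000)
after link 2: o_2 = (0.5000, -6.0622, 5.0000)
after link 3: o_3 = (3.0000, -10.3923, 8.0000)
after link 4: o_4 = (4.0000, -12.1244, 8.0000)
after link 5: o_5 = (4.0000, -12.1244, 12.0000)
after link 6: o_6 = (4.2588, -11.1584, 7.0000)

4.259 -11.158 7.000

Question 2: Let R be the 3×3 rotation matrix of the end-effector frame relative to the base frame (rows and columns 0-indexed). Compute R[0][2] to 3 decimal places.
End-effector z-axis (col 2 of R) = (0.9659,-0.2588,0.0000)
R[0][2] = 0.9659

0.966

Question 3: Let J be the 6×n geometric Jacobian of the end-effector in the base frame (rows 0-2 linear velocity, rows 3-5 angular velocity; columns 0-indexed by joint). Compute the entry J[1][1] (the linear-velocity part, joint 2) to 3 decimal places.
axis z_1 = (0.0000,0.0000,1.0000); lever o_n−o_1 = (5.7588,-8.5604,3.0000)
cross product → J_v[:, 1] = (8.5604,5.7588,-0.0000)
J_ω[:, 1] = z_1
entry J[1][1] = 5.7588

5.759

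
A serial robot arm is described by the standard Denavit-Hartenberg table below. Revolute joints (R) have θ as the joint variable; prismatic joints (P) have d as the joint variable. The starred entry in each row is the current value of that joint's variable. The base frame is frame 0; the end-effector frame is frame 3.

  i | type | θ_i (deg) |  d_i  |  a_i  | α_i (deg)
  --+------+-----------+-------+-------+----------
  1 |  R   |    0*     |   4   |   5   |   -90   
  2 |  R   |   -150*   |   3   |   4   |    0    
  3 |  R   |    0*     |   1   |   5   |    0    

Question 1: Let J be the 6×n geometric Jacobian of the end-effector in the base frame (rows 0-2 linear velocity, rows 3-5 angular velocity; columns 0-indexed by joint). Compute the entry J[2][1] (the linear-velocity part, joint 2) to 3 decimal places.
axis z_1 = (0.0000,1.0000,0.0000); lever o_n−o_1 = (-7.7942,4.0000,4.5000)
cross product → J_v[:, 1] = (4.5000,-0.0000,7.7942)
J_ω[:, 1] = z_1
entry J[2][1] = 7.7942

7.794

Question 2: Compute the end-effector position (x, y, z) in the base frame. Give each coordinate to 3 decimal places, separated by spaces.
-2.794 4.000 8.500

after link 1: o_1 = (5.0000, 0.0000, 4.0000)
after link 2: o_2 = (1.5359, 3.0000, 6.0000)
after link 3: o_3 = (-2.7942, 4.0000, 8.5000)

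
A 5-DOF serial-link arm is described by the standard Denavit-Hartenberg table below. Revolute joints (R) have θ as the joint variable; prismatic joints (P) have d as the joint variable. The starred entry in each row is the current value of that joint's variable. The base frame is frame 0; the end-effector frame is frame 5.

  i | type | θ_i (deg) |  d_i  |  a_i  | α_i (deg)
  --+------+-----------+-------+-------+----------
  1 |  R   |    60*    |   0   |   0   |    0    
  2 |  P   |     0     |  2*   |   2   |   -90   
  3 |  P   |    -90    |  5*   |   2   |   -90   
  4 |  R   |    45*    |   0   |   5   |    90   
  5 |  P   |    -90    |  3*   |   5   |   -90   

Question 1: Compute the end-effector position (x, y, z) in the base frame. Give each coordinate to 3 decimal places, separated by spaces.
after link 1: o_1 = (0.0000, 0.0000, 0.0000)
after link 2: o_2 = (1.0000, 1.7321, 2.0000)
after link 3: o_3 = (-3.3301, 4.2321, 4.0000)
after link 4: o_4 = (-0.2683, 2.4643, 7.5355)
after link 5: o_5 = (-4.6054, -0.8052, 9.6569)

-4.605 -0.805 9.657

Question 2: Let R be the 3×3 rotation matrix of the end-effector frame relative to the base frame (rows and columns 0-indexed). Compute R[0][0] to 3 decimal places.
-0.500

End-effector x-axis (col 0 of R) = (-0.5000,-0.8660,0.0000)
R[0][0] = -0.5000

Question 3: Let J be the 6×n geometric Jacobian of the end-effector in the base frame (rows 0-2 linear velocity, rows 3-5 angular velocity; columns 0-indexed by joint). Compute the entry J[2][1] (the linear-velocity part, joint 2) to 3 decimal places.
prismatic axis z_1 = (0.0000,0.0000,1.0000)
J_v[:, 1] = z_1; J_ω[:, 1] = (0,0,0)
entry J[2][1] = 1.0000

1.000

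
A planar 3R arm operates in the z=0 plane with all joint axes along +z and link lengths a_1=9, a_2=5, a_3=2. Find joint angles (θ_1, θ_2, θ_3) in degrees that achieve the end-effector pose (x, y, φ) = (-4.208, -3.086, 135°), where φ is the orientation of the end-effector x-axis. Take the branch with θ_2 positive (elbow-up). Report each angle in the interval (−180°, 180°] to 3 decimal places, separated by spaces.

wrist centre = target − a_3·(cos φ, sin φ) = (-2.7938, -4.5002)
cos θ_2 = (28.0572−9²−5²)/(2·9·5) = -0.8660; θ_2 = 150.0007° (elbow-up)
β = atan2(-4.5002,-2.7938) = -121.8325°; ψ = atan2(2.4999,4.6698) = 28.1619°
θ_1 = β − ψ = -149.9944°
θ_3 = φ − θ_1 − θ_2 = 134.9937° (wrapped to (-180°,180°])

-149.994 150.001 134.994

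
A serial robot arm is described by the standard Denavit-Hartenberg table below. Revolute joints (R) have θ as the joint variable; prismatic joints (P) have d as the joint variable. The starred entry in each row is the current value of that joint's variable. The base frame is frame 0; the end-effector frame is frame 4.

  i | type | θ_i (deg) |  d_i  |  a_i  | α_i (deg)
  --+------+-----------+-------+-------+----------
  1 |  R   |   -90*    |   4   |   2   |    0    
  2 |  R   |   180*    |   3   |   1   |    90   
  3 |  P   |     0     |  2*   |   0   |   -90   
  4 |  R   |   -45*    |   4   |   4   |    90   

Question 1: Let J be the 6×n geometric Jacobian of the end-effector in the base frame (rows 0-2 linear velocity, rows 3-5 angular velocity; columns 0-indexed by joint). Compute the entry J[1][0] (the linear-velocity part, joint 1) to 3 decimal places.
axis z_0 = ẑ; lever o_n−o_0 = (4.8284,1.8284,11.0000)
cross product → J_v[:, 0] = (-1.8284,4.8284,0.0000)
J_ω[:, 0] = z_0
entry J[1][0] = 4.8284

4.828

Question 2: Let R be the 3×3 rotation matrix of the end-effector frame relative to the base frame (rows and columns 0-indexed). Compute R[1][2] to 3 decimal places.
End-effector z-axis (col 2 of R) = (0.7071,-0.7071,0.0000)
R[1][2] = -0.7071

-0.707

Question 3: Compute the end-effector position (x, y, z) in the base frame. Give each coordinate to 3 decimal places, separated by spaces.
4.828 1.828 11.000

after link 1: o_1 = (0.0000, -2.0000, 4.0000)
after link 2: o_2 = (0.0000, -1.0000, 7.0000)
after link 3: o_3 = (2.0000, -1.0000, 7.0000)
after link 4: o_4 = (4.8284, 1.8284, 11.0000)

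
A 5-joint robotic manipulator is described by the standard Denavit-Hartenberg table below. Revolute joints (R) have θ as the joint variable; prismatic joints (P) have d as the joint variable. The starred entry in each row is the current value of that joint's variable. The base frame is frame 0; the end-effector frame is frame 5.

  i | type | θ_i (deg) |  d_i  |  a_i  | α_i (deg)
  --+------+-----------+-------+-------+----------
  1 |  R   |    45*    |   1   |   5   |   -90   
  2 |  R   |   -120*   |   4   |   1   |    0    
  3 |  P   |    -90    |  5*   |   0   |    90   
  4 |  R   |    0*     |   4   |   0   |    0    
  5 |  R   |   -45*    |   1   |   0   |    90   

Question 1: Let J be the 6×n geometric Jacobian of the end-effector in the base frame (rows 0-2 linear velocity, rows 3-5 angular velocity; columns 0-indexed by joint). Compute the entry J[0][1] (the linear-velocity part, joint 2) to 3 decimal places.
-2.449

axis z_1 = (-0.7071,0.7071,0.0000); lever o_n−o_1 = (-4.9497,7.7782,-3.4641)
cross product → J_v[:, 1] = (-2.4495,-2.4495,-2.0000)
J_ω[:, 1] = z_1
entry J[0][1] = -2.4495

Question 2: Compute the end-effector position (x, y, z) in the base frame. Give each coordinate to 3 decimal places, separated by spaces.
-1.414 11.314 -2.464

after link 1: o_1 = (3.5355, 3.5355, 1.0000)
after link 2: o_2 = (0.3536, 6.0104, 1.8660)
after link 3: o_3 = (-3.1820, 9.5459, 1.8660)
after link 4: o_4 = (-1.7678, 10.9602, -1.5981)
after link 5: o_5 = (-1.4142, 11.3137, -2.4641)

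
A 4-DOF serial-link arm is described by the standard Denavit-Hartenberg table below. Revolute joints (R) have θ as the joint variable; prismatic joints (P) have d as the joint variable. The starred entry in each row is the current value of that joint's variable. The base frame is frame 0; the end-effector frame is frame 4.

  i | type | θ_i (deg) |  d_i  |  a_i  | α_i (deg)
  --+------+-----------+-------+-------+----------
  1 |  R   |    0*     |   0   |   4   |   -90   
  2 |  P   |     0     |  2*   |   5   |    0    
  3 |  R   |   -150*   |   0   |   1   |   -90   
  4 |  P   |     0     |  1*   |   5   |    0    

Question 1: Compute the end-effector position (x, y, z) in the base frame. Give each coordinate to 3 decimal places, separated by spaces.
after link 1: o_1 = (4.0000, 0.0000, 0.0000)
after link 2: o_2 = (9.0000, 2.0000, 0.0000)
after link 3: o_3 = (8.1340, 2.0000, 0.5000)
after link 4: o_4 = (4.3038, 2.0000, 3.8660)

4.304 2.000 3.866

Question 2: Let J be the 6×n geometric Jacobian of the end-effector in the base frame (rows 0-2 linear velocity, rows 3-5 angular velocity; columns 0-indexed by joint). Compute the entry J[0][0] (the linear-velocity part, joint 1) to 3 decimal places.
axis z_0 = ẑ; lever o_n−o_0 = (4.3038,2.0000,3.8660)
cross product → J_v[:, 0] = (-2.0000,4.3038,0.0000)
J_ω[:, 0] = z_0
entry J[0][0] = -2.0000

-2.000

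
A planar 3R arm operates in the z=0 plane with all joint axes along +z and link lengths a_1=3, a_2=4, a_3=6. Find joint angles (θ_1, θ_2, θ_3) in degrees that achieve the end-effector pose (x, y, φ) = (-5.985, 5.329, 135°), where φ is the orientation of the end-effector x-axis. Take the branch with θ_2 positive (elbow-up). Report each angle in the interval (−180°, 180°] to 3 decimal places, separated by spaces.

wrist centre = target − a_3·(cos φ, sin φ) = (-1.7424, 1.0864)
cos θ_2 = (4.2160−3²−4²)/(2·3·4) = -0.8660; θ_2 = 149.9971° (elbow-up)
β = atan2(1.0864,-1.7424) = 148.0565°; ψ = atan2(2.0002,-0.4640) = 103.0605°
θ_1 = β − ψ = 44.9960°
θ_3 = φ − θ_1 − θ_2 = -59.9931° (wrapped to (-180°,180°])

44.996 149.997 -59.993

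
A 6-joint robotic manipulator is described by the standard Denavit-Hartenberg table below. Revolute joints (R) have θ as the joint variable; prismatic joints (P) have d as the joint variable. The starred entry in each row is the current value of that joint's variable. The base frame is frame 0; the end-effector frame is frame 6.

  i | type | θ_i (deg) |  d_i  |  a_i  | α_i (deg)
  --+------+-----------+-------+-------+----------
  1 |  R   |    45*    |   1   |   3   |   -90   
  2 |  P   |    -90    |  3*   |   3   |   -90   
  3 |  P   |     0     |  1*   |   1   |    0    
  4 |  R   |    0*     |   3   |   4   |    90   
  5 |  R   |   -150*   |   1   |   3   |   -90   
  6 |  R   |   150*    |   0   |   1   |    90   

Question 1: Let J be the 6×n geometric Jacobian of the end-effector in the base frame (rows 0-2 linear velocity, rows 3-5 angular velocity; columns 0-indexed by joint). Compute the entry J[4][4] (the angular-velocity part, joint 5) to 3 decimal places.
0.707

axis z_4 = (-0.7071,0.7071,0.0000); lever o_n−o_4 = (-1.1080,-0.4009,-1.8481)
cross product → J_v[:, 4] = (-1.3068,-1.3068,1.0670)
J_ω[:, 4] = z_4
entry J[4][4] = 0.7071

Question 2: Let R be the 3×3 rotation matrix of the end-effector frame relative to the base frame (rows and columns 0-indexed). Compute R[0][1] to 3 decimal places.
-0.612

End-effector y-axis (col 1 of R) = (-0.6124,-0.6124,0.5000)
R[0][1] = -0.6124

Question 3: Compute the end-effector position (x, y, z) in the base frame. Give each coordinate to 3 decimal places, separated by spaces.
after link 1: o_1 = (2.1213, 2.1213, 1.0000)
after link 2: o_2 = (0.0000, 4.2426, 4.0000)
after link 3: o_3 = (0.7071, 4.9497, 5.0000)
after link 4: o_4 = (2.8284, 7.0711, 9.0000)
after link 5: o_5 = (1.0607, 6.7175, 6.4019)
after link 6: o_6 = (1.7204, 6.6701, 7.1519)

1.720 6.670 7.152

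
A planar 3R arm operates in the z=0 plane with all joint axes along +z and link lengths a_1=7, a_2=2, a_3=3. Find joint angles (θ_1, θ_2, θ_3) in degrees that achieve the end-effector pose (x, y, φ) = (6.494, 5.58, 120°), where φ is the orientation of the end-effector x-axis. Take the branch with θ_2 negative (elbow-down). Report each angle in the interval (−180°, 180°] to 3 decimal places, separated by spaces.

29.999 -45.009 135.010

wrist centre = target − a_3·(cos φ, sin φ) = (7.9940, 2.9819)
cos θ_2 = (72.7959−7²−2²)/(2·7·2) = 0.7070; θ_2 = -45.0089° (elbow-down)
β = atan2(2.9819,7.9940) = 20.4565°; ψ = atan2(-1.4144,8.4140) = -9.5425°
θ_1 = β − ψ = 29.9990°
θ_3 = φ − θ_1 − θ_2 = 135.0099° (wrapped to (-180°,180°])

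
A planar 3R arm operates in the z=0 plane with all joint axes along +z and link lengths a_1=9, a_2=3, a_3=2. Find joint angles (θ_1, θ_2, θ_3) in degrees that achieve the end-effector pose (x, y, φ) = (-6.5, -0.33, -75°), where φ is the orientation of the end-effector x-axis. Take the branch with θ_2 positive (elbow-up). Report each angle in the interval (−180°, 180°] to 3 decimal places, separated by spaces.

wrist centre = target − a_3·(cos φ, sin φ) = (-7.0176, 1.6019)
cos θ_2 = (51.8132−9²−3²)/(2·9·3) = -0.7072; θ_2 = 135.0046° (elbow-up)
β = atan2(1.6019,-7.0176) = 167.1419°; ψ = atan2(2.1212,6.8785) = 17.1384°
θ_1 = β − ψ = 150.0035°
θ_3 = φ − θ_1 − θ_2 = -0.0081° (wrapped to (-180°,180°])

150.004 135.005 -0.008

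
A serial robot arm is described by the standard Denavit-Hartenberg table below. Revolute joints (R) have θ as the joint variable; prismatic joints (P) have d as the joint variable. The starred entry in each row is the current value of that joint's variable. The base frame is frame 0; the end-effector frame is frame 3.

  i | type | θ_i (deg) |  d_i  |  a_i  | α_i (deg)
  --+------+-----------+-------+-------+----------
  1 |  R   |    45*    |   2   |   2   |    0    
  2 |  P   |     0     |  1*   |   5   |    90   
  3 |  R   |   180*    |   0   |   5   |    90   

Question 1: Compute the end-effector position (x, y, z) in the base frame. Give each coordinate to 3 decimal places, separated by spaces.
1.414 1.414 3.000

after link 1: o_1 = (1.4142, 1.4142, 2.0000)
after link 2: o_2 = (4.9497, 4.9497, 3.0000)
after link 3: o_3 = (1.4142, 1.4142, 3.0000)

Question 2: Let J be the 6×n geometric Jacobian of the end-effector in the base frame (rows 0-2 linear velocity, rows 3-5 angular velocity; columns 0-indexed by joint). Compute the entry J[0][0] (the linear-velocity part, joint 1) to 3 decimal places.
-1.414

axis z_0 = ẑ; lever o_n−o_0 = (1.4142,1.4142,3.0000)
cross product → J_v[:, 0] = (-1.4142,1.4142,0.0000)
J_ω[:, 0] = z_0
entry J[0][0] = -1.4142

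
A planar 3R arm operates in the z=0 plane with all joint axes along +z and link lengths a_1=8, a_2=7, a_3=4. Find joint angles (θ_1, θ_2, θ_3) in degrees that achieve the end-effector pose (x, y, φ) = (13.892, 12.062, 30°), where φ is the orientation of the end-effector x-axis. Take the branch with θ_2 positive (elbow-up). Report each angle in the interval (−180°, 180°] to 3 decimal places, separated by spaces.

29.996 30.010 -30.006

wrist centre = target − a_3·(cos φ, sin φ) = (10.4279, 10.0620)
cos θ_2 = (209.9849−8²−7²)/(2·8·7) = 0.8659; θ_2 = 30.0102° (elbow-up)
β = atan2(10.0620,10.4279) = 43.9769°; ψ = atan2(3.5011,14.0616) = 13.9813°
θ_1 = β − ψ = 29.9956°
θ_3 = φ − θ_1 − θ_2 = -30.0058° (wrapped to (-180°,180°])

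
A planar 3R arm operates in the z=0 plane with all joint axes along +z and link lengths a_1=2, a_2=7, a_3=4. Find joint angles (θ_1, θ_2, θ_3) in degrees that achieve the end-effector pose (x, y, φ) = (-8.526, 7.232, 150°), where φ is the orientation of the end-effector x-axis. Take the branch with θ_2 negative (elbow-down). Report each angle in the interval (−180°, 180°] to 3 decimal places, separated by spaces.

-151.886 -90.007 31.893

wrist centre = target − a_3·(cos φ, sin φ) = (-5.0619, 5.2320)
cos θ_2 = (52.9966−2²−7²)/(2·2·7) = -0.0001; θ_2 = -90.0069° (elbow-down)
β = atan2(5.2320,-5.0619) = 134.0533°; ψ = atan2(-7.0000,1.9992) = -74.0610°
θ_1 = β − ψ = 208.1143°
θ_3 = φ − θ_1 − θ_2 = 31.8926° (wrapped to (-180°,180°])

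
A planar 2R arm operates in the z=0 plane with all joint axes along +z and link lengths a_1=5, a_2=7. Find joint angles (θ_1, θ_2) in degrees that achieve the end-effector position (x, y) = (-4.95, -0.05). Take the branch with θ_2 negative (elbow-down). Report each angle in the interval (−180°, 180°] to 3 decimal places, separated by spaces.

-90.006 -134.997

cos θ_2 = (24.5050−5²−7²)/(2·5·7) = -0.7071; θ_2 = -134.9971° (elbow-down)
β = atan2(-0.0500,-4.9500) = -179.4213°; ψ = atan2(-4.9500,0.0505) = -89.4155°
θ_1 = β − ψ = -90.0058°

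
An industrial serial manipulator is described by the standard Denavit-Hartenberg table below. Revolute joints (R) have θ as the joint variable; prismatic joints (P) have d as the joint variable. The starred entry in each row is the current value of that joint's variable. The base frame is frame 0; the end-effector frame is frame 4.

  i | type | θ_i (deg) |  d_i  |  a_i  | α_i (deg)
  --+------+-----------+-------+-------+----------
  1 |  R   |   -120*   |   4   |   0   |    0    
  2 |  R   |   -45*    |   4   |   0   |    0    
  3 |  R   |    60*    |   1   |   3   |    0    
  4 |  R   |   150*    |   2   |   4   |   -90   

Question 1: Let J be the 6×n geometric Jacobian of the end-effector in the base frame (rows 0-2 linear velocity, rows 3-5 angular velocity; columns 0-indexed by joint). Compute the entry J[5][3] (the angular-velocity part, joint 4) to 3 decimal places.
axis z_3 = (0.0000,0.0000,1.0000); lever o_n−o_3 = (2.8284,2.8284,2.0000)
cross product → J_v[:, 3] = (-2.8284,2.8284,0.0000)
J_ω[:, 3] = z_3
entry J[5][3] = 1.0000

1.000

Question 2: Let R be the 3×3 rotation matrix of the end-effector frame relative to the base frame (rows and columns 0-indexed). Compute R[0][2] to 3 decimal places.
-0.707

End-effector z-axis (col 2 of R) = (-0.7071,0.7071,0.0000)
R[0][2] = -0.7071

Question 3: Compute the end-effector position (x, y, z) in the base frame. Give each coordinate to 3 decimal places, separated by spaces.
2.052 -0.069 11.000

after link 1: o_1 = (0.0000, 0.0000, 4.0000)
after link 2: o_2 = (0.0000, 0.0000, 8.0000)
after link 3: o_3 = (-0.7765, -2.8978, 9.0000)
after link 4: o_4 = (2.0520, -0.0694, 11.0000)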